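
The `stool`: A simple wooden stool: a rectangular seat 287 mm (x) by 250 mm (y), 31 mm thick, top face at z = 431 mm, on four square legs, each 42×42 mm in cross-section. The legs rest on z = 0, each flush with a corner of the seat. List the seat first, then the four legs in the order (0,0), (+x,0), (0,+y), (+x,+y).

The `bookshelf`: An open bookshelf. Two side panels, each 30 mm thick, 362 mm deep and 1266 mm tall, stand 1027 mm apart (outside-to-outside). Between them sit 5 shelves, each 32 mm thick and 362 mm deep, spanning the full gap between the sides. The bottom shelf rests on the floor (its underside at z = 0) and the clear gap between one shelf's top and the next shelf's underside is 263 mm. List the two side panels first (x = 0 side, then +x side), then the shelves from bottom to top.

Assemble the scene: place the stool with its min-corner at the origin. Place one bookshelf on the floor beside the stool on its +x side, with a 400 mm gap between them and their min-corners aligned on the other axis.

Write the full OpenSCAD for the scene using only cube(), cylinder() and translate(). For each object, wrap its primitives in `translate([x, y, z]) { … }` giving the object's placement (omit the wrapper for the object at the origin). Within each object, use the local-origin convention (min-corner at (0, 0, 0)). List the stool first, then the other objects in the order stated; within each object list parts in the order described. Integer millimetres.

translate([0, 0, 400]) cube([287, 250, 31]);
cube([42, 42, 400]);
translate([245, 0, 0]) cube([42, 42, 400]);
translate([0, 208, 0]) cube([42, 42, 400]);
translate([245, 208, 0]) cube([42, 42, 400]);
translate([687, 0, 0]) {
  cube([30, 362, 1266]);
  translate([997, 0, 0]) cube([30, 362, 1266]);
  translate([30, 0, 0]) cube([967, 362, 32]);
  translate([30, 0, 295]) cube([967, 362, 32]);
  translate([30, 0, 590]) cube([967, 362, 32]);
  translate([30, 0, 885]) cube([967, 362, 32]);
  translate([30, 0, 1180]) cube([967, 362, 32]);
}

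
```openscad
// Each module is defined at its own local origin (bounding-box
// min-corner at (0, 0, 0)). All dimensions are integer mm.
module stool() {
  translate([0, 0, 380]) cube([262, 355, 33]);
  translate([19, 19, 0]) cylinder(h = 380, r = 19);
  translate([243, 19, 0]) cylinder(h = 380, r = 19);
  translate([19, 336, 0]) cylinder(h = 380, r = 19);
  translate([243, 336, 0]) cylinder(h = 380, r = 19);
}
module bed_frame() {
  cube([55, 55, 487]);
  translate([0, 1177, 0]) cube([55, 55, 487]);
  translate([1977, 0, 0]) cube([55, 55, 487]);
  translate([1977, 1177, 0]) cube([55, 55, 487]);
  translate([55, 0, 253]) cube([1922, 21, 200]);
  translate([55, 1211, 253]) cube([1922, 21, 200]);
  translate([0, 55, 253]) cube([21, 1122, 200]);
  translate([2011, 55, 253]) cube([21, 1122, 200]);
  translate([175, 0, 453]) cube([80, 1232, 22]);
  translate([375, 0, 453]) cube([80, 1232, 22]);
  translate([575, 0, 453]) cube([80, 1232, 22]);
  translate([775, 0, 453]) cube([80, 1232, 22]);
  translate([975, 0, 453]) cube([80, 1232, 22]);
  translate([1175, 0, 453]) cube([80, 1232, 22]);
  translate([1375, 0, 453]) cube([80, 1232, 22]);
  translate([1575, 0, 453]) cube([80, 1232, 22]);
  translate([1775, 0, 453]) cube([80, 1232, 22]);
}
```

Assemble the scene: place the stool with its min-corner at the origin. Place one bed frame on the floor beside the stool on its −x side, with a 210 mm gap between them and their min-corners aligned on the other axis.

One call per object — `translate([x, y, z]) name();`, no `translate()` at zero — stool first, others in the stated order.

stool();
translate([-2242, 0, 0]) bed_frame();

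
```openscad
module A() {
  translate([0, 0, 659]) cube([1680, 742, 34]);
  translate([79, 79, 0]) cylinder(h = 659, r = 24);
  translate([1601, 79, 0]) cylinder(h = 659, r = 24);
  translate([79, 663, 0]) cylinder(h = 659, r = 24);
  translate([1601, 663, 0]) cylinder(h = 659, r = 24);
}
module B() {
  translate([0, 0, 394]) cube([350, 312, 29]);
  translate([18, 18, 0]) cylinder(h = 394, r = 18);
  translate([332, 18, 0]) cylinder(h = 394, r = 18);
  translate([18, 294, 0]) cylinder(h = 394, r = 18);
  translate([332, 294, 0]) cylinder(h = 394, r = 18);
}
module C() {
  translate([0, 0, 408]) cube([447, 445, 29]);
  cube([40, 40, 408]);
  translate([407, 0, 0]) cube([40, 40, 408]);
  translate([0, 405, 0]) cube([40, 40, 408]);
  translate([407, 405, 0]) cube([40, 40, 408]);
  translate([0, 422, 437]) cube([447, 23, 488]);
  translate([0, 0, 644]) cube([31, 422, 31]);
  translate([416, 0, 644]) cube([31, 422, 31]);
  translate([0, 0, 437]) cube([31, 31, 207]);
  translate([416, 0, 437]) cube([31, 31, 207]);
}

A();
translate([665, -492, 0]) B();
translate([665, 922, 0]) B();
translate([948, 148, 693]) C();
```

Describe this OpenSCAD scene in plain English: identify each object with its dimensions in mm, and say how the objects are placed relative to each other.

A is a rectangular dining table. The top is 1680×742×34 mm with its upper surface at z = 693 mm. It stands on four round legs of 48 mm diameter, each leg's bounding box inset 55 mm from the nearest pair of top edges, running from the floor to the underside of the top.

B is a simple wooden stool: a rectangular seat 350 mm (x) by 312 mm (y), 29 mm thick, top face at z = 423 mm, on four round legs, each 36 mm in diameter. The legs rest on z = 0, each leg's axis is inset half a diameter from the nearest pair of seat edges (so the leg's bounding box is flush with the corner).

C is a chair: 447×445 mm seat, 29 mm thick, top at z = 437 mm, on four 40 mm square corner legs flush with the seat edges. A 23 mm thick backrest slab spans the full seat width, extending 488 mm above the seat top, its back face flush with the seat's +y edge. Two armrests of 31×31 mm section run along each side from the seat's front edge to the front of the backrest, top faces 238 mm above the seat top and outer faces flush with the seat's x-edges; a 31×31 mm post under the front of each armrest stands on the seat at the front corner.

Two stools sit around the table at the −y, +y sides. The chair is on top of the table.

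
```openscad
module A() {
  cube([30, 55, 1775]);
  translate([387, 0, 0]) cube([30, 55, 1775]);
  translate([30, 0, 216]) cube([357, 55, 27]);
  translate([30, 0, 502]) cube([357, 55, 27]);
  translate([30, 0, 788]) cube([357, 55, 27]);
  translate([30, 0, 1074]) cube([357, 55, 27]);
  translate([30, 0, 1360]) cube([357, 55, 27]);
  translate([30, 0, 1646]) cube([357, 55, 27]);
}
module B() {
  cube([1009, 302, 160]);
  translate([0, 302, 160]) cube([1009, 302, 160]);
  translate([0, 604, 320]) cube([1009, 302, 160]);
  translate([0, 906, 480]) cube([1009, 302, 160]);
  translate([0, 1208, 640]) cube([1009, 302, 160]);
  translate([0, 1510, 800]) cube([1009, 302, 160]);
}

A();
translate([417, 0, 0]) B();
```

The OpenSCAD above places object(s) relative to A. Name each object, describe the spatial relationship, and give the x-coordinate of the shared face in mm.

A is a ladder. B is a staircase. The staircase is against the ladder's +x side, with their −y faces flush. The x-coordinate of the shared face is 417 mm.

The ladder's +x face and the staircase's −x face are both at x = 417 mm.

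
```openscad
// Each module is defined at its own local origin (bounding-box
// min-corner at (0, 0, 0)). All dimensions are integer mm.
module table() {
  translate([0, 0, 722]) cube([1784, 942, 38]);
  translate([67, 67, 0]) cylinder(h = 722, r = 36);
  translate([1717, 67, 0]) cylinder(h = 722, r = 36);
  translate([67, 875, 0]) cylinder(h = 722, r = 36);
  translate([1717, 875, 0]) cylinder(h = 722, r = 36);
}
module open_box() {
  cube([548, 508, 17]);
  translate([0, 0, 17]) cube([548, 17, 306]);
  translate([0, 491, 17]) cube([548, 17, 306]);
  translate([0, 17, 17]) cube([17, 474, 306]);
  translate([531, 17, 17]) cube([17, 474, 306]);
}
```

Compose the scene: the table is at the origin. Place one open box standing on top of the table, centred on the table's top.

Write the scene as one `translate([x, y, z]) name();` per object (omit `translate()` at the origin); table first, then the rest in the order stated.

table();
translate([618, 217, 760]) open_box();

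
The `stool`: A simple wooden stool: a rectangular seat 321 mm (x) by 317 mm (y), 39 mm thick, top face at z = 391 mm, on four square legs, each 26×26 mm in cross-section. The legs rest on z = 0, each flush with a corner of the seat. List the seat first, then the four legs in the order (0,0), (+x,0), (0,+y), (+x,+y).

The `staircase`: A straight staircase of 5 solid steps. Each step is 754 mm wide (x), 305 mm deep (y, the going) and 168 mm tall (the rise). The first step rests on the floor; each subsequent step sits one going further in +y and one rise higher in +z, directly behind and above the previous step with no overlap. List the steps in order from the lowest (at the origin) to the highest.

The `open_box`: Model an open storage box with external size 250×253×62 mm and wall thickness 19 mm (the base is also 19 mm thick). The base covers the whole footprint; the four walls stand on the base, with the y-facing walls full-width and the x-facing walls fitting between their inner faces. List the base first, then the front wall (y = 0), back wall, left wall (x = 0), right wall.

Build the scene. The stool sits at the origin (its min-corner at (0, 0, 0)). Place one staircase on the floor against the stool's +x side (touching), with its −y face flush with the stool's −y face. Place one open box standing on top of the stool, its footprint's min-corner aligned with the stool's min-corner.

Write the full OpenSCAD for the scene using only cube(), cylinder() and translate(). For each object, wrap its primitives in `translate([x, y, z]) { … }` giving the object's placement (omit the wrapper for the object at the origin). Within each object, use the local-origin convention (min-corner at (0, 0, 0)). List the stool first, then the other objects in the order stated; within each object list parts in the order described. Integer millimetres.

translate([0, 0, 352]) cube([321, 317, 39]);
cube([26, 26, 352]);
translate([295, 0, 0]) cube([26, 26, 352]);
translate([0, 291, 0]) cube([26, 26, 352]);
translate([295, 291, 0]) cube([26, 26, 352]);
translate([321, 0, 0]) {
  cube([754, 305, 168]);
  translate([0, 305, 168]) cube([754, 305, 168]);
  translate([0, 610, 336]) cube([754, 305, 168]);
  translate([0, 915, 504]) cube([754, 305, 168]);
  translate([0, 1220, 672]) cube([754, 305, 168]);
}
translate([0, 0, 391]) {
  cube([250, 253, 19]);
  translate([0, 0, 19]) cube([250, 19, 43]);
  translate([0, 234, 19]) cube([250, 19, 43]);
  translate([0, 19, 19]) cube([19, 215, 43]);
  translate([231, 19, 19]) cube([19, 215, 43]);
}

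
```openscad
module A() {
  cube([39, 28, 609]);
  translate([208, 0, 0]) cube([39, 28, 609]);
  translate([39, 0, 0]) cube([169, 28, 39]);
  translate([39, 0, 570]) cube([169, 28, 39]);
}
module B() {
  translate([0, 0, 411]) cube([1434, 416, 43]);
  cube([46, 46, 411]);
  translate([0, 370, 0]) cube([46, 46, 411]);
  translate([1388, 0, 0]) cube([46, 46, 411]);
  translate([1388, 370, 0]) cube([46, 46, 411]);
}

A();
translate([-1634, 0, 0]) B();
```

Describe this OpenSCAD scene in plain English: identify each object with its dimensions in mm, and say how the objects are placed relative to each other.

A is a rectangular picture frame lying in the x–z plane (depth along y). The opening is 169 mm wide (x) by 531 mm tall (z), surrounded by a border 39 mm wide on all four sides. The frame is 28 mm deep and is made of two full-height vertical stiles with two horizontal rails fitted between them.

B is a bench: a 1434×416 mm seat slab, 43 mm thick, top at z = 454 mm, on four 46×46 mm square legs flush with the seat corners and standing on z = 0.

The bench is on the floor beside the picture frame on its −x side.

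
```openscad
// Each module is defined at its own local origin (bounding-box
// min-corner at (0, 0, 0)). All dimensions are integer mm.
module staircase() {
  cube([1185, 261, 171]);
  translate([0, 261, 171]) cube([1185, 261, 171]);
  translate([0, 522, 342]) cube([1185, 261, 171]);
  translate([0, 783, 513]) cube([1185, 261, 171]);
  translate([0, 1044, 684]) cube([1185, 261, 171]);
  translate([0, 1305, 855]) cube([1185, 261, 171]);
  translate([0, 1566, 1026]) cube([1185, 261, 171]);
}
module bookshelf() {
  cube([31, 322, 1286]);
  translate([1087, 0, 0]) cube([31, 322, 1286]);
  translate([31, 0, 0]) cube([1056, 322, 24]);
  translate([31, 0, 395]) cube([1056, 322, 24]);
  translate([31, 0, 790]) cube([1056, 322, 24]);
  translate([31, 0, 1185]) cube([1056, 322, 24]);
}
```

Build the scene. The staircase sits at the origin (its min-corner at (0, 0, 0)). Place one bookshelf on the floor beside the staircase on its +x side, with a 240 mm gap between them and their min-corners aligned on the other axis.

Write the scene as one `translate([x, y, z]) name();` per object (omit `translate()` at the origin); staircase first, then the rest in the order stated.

staircase();
translate([1425, 0, 0]) bookshelf();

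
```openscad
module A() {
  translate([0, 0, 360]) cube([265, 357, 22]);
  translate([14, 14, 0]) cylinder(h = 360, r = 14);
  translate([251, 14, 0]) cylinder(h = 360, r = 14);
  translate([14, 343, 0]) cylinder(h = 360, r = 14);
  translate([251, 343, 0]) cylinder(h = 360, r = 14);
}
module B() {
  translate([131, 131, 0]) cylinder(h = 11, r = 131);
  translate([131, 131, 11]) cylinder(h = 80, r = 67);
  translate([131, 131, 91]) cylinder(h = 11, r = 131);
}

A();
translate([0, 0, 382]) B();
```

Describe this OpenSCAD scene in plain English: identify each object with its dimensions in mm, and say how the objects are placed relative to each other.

A is a four-legged stool. The seat is a 265×357×22 mm slab whose top surface is at z = 382 mm; four round legs, each 28 mm in diameter, run from the floor (z = 0) to the underside of the seat, each leg's axis is inset half a diameter from the nearest pair of seat edges (so the leg's bounding box is flush with the corner).

B is a spool: two coaxial disc flanges of radius 131 mm and thickness 11 mm, joined by a core cylinder of radius 67 mm and height 80 mm. The lower flange rests on z = 0 and the three cylinders share a vertical axis.

The spool is on top of the stool.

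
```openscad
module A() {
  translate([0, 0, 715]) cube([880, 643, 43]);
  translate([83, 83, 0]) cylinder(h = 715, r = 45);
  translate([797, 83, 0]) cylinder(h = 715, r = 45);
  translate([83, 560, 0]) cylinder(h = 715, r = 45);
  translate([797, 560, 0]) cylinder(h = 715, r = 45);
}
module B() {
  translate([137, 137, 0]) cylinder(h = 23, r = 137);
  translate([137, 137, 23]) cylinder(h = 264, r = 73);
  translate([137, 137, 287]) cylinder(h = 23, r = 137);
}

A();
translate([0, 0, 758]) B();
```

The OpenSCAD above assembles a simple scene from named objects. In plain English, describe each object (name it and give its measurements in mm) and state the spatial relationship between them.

A is a table: top 880 mm (x) × 643 mm (y), 43 mm thick, upper face at z = 758 mm, on four round legs of 90 mm diameter, each leg's bounding box inset 38 mm from the nearest pair of top edges, running from z = 0 to the bottom of the top.

B is a spool: two coaxial disc flanges of radius 137 mm and thickness 23 mm, joined by a core cylinder of radius 73 mm and height 264 mm. The lower flange rests on z = 0 and the three cylinders share a vertical axis.

The spool is on top of the table.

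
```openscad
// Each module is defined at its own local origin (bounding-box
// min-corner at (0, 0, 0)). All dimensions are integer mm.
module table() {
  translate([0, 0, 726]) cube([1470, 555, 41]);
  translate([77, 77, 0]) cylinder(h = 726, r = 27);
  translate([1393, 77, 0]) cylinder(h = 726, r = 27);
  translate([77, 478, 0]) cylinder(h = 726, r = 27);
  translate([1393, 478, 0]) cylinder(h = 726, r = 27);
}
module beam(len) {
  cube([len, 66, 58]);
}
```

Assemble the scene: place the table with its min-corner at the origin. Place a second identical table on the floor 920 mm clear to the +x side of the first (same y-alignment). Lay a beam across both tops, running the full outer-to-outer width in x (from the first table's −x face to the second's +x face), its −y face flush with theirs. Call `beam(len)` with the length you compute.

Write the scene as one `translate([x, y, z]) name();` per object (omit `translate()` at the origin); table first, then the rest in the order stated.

table();
translate([2390, 0, 0]) table();
translate([0, 0, 767]) beam(3860);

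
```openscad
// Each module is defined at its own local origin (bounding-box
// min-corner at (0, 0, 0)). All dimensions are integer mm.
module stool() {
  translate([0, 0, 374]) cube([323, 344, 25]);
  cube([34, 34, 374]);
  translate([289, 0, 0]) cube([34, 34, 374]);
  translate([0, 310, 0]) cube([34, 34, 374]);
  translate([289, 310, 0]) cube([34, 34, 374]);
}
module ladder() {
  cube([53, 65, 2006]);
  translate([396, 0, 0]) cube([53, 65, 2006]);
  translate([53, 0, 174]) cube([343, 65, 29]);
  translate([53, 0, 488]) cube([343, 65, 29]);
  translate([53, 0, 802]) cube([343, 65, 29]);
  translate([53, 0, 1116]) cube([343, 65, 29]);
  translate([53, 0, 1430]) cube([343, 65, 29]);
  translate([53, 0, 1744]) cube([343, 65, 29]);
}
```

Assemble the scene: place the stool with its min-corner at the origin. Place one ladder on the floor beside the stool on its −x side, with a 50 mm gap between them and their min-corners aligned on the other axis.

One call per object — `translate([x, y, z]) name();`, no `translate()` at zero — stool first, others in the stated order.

stool();
translate([-499, 0, 0]) ladder();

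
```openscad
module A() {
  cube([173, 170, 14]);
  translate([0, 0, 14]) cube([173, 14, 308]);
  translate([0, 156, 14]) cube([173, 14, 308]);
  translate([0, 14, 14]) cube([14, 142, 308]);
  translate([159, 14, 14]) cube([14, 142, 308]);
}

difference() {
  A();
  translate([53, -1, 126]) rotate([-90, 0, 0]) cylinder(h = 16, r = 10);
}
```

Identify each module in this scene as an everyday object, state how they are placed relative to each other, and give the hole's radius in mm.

A is an open box. The open box has a circular hole through its front wall. The hole's radius is 10 mm.

The subtracted cylinder has r = 10 mm.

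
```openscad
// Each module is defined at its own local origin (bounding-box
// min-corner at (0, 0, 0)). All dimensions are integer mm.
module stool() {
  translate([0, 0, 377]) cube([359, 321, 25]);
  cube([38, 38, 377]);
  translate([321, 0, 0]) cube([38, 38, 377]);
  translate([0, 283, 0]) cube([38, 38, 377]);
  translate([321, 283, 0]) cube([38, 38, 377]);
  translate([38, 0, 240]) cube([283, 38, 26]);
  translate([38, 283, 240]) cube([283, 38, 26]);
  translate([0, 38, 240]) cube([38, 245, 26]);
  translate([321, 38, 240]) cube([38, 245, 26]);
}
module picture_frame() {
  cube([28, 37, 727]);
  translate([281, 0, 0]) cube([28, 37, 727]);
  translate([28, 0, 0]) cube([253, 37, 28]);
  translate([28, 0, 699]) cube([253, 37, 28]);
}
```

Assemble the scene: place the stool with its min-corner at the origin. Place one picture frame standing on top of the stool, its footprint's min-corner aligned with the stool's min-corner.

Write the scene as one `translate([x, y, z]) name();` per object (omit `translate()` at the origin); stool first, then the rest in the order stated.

stool();
translate([0, 0, 402]) picture_frame();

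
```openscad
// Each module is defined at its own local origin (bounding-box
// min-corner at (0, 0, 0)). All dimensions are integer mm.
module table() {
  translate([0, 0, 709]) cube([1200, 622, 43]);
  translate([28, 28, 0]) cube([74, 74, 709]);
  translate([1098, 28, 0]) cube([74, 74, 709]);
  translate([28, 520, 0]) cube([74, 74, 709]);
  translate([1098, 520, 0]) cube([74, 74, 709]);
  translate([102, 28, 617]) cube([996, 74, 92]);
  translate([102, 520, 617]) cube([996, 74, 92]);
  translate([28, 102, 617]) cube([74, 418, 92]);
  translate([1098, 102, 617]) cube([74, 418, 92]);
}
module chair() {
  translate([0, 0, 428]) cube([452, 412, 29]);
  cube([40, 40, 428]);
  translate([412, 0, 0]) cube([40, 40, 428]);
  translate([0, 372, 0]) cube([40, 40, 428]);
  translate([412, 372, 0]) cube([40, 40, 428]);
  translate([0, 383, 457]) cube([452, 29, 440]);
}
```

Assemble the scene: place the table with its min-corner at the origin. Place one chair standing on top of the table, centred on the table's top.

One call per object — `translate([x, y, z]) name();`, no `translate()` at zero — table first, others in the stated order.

table();
translate([374, 105, 752]) chair();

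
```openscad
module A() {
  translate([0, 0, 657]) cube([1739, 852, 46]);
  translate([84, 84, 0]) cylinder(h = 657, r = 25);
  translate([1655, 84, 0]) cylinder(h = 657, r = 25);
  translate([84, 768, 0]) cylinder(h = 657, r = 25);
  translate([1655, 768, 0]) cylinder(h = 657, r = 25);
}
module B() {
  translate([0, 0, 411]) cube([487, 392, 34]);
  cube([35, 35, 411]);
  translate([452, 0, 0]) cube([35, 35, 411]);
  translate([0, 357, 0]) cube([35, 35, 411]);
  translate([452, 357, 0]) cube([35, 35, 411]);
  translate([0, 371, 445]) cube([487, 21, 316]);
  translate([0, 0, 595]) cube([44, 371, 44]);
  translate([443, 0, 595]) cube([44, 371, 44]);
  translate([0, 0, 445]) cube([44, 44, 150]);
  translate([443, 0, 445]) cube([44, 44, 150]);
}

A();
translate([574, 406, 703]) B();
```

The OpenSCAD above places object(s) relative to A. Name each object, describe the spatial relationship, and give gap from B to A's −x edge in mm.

The chair's min-x is at 574; the table's min-x is 0; gap = 574 mm.

A is a table. B is a chair. The chair is on top of the table. The gap from the chair to the table's −x edge is 574 mm.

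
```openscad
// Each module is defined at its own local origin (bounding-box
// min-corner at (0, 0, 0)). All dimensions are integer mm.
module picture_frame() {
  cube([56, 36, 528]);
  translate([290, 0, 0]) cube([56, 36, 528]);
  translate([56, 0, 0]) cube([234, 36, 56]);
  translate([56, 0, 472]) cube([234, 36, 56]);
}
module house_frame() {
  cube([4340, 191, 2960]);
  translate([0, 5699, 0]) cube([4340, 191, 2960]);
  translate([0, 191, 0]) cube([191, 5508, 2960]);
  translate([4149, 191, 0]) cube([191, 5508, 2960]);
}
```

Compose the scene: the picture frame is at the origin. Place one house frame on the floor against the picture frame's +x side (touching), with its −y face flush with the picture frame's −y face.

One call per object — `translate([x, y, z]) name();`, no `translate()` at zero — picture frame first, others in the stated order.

picture_frame();
translate([346, 0, 0]) house_frame();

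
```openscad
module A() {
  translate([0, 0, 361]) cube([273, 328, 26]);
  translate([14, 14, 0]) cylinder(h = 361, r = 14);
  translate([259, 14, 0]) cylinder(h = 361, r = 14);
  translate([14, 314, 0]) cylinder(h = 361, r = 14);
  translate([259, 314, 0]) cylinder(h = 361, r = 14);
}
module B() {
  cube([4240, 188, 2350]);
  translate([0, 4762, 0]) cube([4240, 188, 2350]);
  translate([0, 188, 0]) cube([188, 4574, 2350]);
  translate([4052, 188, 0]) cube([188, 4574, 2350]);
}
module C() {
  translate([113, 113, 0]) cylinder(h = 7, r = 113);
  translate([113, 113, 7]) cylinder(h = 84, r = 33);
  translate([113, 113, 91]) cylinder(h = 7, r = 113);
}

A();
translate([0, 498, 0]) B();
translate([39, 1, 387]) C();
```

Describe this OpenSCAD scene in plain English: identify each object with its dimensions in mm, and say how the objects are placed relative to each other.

A is a simple wooden stool: a rectangular seat 273 mm (x) by 328 mm (y), 26 mm thick, top face at z = 387 mm, on four round legs, each 28 mm in diameter. The legs rest on z = 0, each leg's axis is inset half a diameter from the nearest pair of seat edges (so the leg's bounding box is flush with the corner).

B is a box-shaped house frame (walls only): outside footprint 4240×4950 mm, wall height 2350 mm, wall thickness 188 mm. The two y-facing walls run the full x-width; the two x-facing walls fit between the inner faces of the y-facing walls.

C is a spool: two coaxial disc flanges of radius 113 mm and thickness 7 mm, joined by a core cylinder of radius 33 mm and height 84 mm. The lower flange rests on z = 0 and the three cylinders share a vertical axis.

The house frame is on the floor beside the stool on its +y side. The spool is on top of the stool.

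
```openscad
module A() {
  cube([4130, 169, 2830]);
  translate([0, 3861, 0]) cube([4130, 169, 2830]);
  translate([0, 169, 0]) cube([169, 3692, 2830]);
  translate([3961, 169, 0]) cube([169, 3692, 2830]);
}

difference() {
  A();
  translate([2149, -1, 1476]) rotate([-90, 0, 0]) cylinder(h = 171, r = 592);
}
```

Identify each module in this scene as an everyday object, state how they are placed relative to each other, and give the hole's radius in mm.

The subtracted cylinder has r = 592 mm.

A is a house frame. The house frame has a circular hole through its front wall. The hole's radius is 592 mm.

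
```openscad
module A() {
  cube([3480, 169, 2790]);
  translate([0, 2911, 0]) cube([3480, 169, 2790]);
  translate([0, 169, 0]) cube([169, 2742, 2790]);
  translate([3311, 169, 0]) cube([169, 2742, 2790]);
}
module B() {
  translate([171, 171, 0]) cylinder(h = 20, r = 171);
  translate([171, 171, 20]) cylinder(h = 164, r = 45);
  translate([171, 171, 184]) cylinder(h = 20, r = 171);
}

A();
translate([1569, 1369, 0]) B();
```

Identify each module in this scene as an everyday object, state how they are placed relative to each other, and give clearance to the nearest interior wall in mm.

A is a house frame. B is a spool. The spool sits inside the house frame, centred. The clearance to the nearest interior wall is 1200 mm.

Clearances: x = 1400, y = 1200; minimum 1200 mm.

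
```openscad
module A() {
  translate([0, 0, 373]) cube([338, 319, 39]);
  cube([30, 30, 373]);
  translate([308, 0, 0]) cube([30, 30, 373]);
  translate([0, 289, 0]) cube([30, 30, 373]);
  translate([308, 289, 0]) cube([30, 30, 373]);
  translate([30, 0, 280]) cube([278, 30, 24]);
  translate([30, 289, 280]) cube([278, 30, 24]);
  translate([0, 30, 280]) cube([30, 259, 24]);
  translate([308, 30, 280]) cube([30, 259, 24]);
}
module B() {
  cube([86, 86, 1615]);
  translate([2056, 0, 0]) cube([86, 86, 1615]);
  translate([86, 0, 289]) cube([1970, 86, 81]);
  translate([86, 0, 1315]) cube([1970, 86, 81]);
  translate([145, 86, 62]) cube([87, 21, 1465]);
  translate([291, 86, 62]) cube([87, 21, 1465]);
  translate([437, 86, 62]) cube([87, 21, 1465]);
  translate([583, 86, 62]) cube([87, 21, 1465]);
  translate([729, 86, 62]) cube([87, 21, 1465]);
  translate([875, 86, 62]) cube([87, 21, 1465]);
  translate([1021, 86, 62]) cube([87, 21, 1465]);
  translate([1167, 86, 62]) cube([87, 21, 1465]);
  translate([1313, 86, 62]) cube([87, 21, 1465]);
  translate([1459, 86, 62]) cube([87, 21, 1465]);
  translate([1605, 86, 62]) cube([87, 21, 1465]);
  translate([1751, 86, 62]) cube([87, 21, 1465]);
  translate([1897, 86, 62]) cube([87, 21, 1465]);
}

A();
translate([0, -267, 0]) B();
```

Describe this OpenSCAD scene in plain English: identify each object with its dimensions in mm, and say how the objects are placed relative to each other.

A is a four-legged stool. The seat is a 338×319×39 mm slab whose top surface is at z = 412 mm; four square legs, each 30×30 mm in cross-section, run from the floor (z = 0) to the underside of the seat, each flush with a corner of the seat. Four stretchers, 30 mm wide and 24 mm tall, connect adjacent legs with their undersides at z = 280 mm, each running between the inner faces of the legs it joins and aligned with the legs' outer faces on the other axis.

B is a fence section. Two 86×86 mm posts, 1615 mm tall, stand on the floor with a clear span of 1970 mm between their inner faces. Two horizontal rails of 86×81 mm section span the gap between the posts with their undersides at z = 289 mm and z = 1315 mm, flush with the posts' −y face. 13 pickets, each 87 mm wide, 21 mm thick and 1465 mm tall, are fixed to the +y face of the rails with their bottoms at z = 62 mm, evenly spaced across the span with equal gaps (rounded down to the nearest mm) at the −x end and between each pair — any rounding remainder accumulates at the +x end.

The fence section is on the floor beside the stool on its −y side.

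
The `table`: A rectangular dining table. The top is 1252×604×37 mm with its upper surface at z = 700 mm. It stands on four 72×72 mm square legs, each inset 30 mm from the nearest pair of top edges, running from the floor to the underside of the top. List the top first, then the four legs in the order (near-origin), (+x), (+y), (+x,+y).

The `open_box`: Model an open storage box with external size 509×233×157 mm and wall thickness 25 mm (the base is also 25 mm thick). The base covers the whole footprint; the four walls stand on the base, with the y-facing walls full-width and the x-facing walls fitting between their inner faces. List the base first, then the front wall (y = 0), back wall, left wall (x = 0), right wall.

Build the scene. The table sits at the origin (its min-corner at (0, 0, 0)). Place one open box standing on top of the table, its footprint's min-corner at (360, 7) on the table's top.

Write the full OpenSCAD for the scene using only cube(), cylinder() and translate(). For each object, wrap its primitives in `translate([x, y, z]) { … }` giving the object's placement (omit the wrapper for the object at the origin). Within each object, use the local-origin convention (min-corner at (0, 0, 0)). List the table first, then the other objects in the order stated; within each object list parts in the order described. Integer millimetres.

translate([0, 0, 663]) cube([1252, 604, 37]);
translate([30, 30, 0]) cube([72, 72, 663]);
translate([1150, 30, 0]) cube([72, 72, 663]);
translate([30, 502, 0]) cube([72, 72, 663]);
translate([1150, 502, 0]) cube([72, 72, 663]);
translate([360, 7, 700]) {
  cube([509, 233, 25]);
  translate([0, 0, 25]) cube([509, 25, 132]);
  translate([0, 208, 25]) cube([509, 25, 132]);
  translate([0, 25, 25]) cube([25, 183, 132]);
  translate([484, 25, 25]) cube([25, 183, 132]);
}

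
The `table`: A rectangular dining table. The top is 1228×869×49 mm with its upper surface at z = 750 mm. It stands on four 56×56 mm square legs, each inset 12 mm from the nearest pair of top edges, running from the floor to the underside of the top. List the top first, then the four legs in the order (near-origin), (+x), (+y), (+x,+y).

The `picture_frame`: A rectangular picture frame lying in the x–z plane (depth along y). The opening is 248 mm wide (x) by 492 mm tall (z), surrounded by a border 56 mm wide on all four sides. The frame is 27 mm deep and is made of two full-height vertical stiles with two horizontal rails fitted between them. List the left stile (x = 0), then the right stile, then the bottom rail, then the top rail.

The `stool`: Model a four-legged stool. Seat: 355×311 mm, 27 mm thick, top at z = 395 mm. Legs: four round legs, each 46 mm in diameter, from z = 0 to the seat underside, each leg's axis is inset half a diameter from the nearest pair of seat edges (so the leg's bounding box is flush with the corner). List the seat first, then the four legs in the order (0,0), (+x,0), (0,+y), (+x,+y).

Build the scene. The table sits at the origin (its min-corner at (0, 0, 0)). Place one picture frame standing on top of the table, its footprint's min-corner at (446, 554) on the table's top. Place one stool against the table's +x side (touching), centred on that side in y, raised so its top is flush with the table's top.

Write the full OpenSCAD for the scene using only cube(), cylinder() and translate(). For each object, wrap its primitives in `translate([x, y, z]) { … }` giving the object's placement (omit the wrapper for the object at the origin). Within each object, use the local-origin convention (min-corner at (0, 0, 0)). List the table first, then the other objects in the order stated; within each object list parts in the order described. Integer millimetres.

translate([0, 0, 701]) cube([1228, 869, 49]);
translate([12, 12, 0]) cube([56, 56, 701]);
translate([1160, 12, 0]) cube([56, 56, 701]);
translate([12, 801, 0]) cube([56, 56, 701]);
translate([1160, 801, 0]) cube([56, 56, 701]);
translate([446, 554, 750]) {
  cube([56, 27, 604]);
  translate([304, 0, 0]) cube([56, 27, 604]);
  translate([56, 0, 0]) cube([248, 27, 56]);
  translate([56, 0, 548]) cube([248, 27, 56]);
}
translate([1228, 279, 355]) {
  translate([0, 0, 368]) cube([355, 311, 27]);
  translate([23, 23, 0]) cylinder(h = 368, r = 23);
  translate([332, 23, 0]) cylinder(h = 368, r = 23);
  translate([23, 288, 0]) cylinder(h = 368, r = 23);
  translate([332, 288, 0]) cylinder(h = 368, r = 23);
}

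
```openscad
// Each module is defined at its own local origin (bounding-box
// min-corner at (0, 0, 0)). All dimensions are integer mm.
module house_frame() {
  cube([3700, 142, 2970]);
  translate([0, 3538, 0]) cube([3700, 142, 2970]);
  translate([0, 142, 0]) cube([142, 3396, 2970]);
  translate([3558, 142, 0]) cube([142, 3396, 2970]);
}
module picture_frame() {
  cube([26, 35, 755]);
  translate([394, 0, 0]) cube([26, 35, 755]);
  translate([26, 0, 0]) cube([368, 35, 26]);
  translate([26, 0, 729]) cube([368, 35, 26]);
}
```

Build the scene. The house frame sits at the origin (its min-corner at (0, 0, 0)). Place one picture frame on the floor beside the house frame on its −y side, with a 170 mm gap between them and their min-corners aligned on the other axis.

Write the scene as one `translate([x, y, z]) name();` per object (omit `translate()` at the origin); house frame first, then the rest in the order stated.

house_frame();
translate([0, -205, 0]) picture_frame();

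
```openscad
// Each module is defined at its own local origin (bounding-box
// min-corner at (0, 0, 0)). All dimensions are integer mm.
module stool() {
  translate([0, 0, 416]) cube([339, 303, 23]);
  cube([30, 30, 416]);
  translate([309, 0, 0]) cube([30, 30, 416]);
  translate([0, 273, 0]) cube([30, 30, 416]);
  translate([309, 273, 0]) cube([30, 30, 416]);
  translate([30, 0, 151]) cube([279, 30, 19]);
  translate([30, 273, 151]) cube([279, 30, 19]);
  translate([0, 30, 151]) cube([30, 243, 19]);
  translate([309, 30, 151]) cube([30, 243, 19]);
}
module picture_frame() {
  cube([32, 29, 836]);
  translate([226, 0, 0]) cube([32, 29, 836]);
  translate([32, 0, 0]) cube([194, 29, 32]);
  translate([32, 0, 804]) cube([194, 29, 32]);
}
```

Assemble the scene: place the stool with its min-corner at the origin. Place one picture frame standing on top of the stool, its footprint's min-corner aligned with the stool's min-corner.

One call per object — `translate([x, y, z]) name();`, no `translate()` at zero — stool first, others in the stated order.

stool();
translate([0, 0, 439]) picture_frame();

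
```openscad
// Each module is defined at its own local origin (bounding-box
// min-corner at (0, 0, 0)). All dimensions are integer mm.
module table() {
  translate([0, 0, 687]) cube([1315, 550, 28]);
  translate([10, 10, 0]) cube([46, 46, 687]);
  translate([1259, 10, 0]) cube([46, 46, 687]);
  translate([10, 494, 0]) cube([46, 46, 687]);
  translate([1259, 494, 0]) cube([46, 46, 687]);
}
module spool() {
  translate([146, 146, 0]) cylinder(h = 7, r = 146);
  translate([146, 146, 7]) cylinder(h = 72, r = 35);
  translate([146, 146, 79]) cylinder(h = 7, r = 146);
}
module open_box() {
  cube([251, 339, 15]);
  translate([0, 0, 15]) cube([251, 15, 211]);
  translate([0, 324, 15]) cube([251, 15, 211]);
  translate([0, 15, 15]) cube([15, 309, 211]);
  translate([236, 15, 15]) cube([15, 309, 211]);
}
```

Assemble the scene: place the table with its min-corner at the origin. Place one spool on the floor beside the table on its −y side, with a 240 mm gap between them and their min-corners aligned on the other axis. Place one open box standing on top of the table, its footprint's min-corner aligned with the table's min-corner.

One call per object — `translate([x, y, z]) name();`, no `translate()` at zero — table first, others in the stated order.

table();
translate([0, -532, 0]) spool();
translate([0, 0, 715]) open_box();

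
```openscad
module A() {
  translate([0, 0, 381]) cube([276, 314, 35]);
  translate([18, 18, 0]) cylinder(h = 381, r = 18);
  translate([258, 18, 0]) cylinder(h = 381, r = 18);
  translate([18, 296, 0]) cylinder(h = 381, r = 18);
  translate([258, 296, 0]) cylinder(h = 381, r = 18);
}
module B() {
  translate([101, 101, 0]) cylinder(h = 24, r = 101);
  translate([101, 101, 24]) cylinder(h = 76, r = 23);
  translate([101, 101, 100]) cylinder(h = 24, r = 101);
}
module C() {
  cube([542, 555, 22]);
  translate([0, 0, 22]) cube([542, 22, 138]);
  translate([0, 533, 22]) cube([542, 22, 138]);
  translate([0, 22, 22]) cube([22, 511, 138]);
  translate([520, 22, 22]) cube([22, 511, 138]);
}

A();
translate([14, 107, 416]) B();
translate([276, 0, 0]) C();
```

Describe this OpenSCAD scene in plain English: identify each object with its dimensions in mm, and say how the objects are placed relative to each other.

A is a simple wooden stool: a rectangular seat 276 mm (x) by 314 mm (y), 35 mm thick, top face at z = 416 mm, on four round legs, each 36 mm in diameter. The legs rest on z = 0, each leg's axis is inset half a diameter from the nearest pair of seat edges (so the leg's bounding box is flush with the corner).

B is a spool: two coaxial disc flanges of radius 101 mm and thickness 24 mm, joined by a core cylinder of radius 23 mm and height 76 mm. The lower flange rests on z = 0 and the three cylinders share a vertical axis.

C is an open-topped rectangular box: outside dimensions 542×555×160 mm, with a uniform wall and base thickness of 22 mm. The base is a full 542×555 slab on the floor; four walls sit on top of the base. The front and back walls (the −y and +y sides) span the full width; the two side walls fit between them.

The spool is on top of the stool. The open box is against the stool's +x side, with their −y faces flush.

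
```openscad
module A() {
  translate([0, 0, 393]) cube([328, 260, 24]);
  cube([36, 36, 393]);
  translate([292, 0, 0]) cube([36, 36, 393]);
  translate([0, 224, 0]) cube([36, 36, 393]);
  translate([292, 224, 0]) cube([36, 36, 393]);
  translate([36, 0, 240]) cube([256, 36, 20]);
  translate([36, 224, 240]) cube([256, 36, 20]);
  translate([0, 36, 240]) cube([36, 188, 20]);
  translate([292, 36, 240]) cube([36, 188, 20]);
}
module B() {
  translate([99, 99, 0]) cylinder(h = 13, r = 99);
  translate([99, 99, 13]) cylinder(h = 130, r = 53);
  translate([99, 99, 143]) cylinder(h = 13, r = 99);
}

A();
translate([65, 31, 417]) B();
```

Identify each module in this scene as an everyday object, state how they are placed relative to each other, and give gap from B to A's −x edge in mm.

A is a stool. B is a spool. The spool is on top of the stool, centred. The gap from the spool to the stool's −x edge is 65 mm.

The spool's min-x is at 65; the stool's min-x is 0; gap = 65 mm.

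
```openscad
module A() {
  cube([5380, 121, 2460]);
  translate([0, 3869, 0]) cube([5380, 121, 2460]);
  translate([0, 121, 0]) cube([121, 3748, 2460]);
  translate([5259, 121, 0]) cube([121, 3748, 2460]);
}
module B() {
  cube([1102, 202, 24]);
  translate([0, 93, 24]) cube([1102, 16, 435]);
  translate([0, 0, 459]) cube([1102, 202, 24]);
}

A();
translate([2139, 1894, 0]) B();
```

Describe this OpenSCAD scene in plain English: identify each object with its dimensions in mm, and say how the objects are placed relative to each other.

A is a box-shaped house frame (walls only): outside footprint 5380×3990 mm, wall height 2460 mm, wall thickness 121 mm. The two y-facing walls run the full x-width; the two x-facing walls fit between the inner faces of the y-facing walls.

B is an I-beam lying along x, 1102 mm long. Overall section height 483 mm. Two flanges 202 mm wide (y) and 24 mm thick, one on the floor and one at the top; a web 16 mm thick runs between them, centred on the flange width.

The I-beam sits inside the house frame, centred.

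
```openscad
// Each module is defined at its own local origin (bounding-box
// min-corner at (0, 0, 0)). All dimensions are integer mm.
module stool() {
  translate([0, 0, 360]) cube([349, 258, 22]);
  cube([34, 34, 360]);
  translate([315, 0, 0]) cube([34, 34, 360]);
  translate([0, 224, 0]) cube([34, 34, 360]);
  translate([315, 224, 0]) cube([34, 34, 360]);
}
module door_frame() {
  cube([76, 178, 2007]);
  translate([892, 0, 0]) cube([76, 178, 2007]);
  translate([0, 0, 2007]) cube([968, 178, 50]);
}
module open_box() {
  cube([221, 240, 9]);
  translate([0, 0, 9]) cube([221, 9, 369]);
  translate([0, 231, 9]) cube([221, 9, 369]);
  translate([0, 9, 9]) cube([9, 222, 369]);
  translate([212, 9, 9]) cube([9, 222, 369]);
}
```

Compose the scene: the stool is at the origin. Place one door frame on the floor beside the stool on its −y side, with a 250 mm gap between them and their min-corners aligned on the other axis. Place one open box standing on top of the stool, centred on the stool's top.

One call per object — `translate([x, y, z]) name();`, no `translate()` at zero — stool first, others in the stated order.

stool();
translate([0, -428, 0]) door_frame();
translate([64, 9, 382]) open_box();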